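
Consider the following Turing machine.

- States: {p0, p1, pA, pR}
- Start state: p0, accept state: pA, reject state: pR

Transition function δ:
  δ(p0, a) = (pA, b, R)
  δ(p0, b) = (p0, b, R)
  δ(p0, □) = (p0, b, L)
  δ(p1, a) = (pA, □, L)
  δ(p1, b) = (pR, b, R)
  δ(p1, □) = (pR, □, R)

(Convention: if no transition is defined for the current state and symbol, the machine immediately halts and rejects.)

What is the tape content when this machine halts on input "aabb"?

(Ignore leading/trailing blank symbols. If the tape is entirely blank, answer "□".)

Execution trace:
Initial: [p0]aabb
Step 1: δ(p0, a) = (pA, b, R) → b[pA]abb

The machine reaches the accept state pA and halts.

Final tape (ignoring leading/trailing blanks): babb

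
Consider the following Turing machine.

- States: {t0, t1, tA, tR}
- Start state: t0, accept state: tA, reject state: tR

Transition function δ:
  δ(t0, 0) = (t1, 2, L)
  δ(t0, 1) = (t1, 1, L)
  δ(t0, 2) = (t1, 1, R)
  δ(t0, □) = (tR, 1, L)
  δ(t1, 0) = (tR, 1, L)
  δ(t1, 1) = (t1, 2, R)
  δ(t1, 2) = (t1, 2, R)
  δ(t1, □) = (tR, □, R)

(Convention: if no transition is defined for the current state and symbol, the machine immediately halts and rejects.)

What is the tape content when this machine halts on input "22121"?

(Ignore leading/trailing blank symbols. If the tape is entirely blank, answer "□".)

Execution trace:
Initial: [t0]22121
Step 1: δ(t0, 2) = (t1, 1, R) → 1[t1]2121
Step 2: δ(t1, 2) = (t1, 2, R) → 12[t1]121
Step 3: δ(t1, 1) = (t1, 2, R) → 122[t1]21
Step 4: δ(t1, 2) = (t1, 2, R) → 1222[t1]1
Step 5: δ(t1, 1) = (t1, 2, R) → 12222[t1]□
Step 6: δ(t1, □) = (tR, □, R) → 12222□[tR]□

The machine reaches the reject state tR and halts.

Final tape (ignoring leading/trailing blanks): 12222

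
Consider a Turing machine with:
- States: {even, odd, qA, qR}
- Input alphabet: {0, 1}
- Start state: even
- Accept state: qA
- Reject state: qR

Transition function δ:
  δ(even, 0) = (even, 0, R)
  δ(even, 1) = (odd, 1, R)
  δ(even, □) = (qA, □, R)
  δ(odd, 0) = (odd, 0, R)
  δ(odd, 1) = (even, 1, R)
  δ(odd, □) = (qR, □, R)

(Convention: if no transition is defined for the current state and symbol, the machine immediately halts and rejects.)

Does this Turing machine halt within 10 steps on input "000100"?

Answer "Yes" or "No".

Execution trace:
Initial: [even]000100
Step 1: δ(even, 0) = (even, 0, R) → 0[even]00100
Step 2: δ(even, 0) = (even, 0, R) → 00[even]0100
Step 3: δ(even, 0) = (even, 0, R) → 000[even]100
Step 4: δ(even, 1) = (odd, 1, R) → 0001[odd]00
Step 5: δ(odd, 0) = (odd, 0, R) → 00010[odd]0
Step 6: δ(odd, 0) = (odd, 0, R) → 000100[odd]□
Step 7: δ(odd, □) = (qR, □, R) → 000100□[qR]□

The machine reaches the reject state qR and halts.
The machine halted after 7 steps (within the 10-step bound).

Answer: Yes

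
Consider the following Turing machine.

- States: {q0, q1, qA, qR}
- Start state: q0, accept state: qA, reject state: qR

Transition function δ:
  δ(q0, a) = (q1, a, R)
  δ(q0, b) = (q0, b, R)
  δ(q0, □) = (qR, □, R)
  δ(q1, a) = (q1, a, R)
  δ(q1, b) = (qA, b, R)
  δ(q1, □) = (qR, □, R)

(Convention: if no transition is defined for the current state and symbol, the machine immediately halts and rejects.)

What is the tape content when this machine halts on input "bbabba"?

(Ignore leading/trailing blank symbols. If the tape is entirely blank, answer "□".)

Execution trace:
Initial: [q0]bbabba
Step 1: δ(q0, b) = (q0, b, R) → b[q0]babba
Step 2: δ(q0, b) = (q0, b, R) → bb[q0]abba
Step 3: δ(q0, a) = (q1, a, R) → bba[q1]bba
Step 4: δ(q1, b) = (qA, b, R) → bbab[qA]ba

The machine reaches the accept state qA and halts.

Final tape (ignoring leading/trailing blanks): bbabba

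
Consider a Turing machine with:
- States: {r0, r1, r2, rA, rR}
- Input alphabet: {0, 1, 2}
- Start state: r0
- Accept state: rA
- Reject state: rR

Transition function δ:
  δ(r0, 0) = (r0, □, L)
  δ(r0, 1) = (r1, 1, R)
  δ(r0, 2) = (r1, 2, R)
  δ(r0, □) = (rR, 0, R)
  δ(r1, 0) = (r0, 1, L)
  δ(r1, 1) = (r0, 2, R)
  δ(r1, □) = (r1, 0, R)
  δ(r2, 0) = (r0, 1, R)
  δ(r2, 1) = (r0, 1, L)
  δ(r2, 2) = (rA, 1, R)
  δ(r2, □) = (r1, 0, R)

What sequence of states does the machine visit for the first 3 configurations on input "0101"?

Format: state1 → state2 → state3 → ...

Execution trace:
Initial: [r0]0101
Step 1: δ(r0, 0) = (r0, □, L) → [r0]□□101
Step 2: δ(r0, □) = (rR, 0, R) → 0[rR]□101

The machine reaches the reject state rR and halts.

State sequence: r0 → r0 → rR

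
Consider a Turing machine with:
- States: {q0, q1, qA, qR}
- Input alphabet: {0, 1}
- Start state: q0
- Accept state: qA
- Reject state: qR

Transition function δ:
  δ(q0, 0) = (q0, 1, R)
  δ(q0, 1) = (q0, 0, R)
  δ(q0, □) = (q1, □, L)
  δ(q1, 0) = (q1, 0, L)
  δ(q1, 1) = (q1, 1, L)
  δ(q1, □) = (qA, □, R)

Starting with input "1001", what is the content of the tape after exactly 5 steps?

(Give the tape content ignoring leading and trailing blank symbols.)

Execution trace:
Initial: [q0]1001
Step 1: δ(q0, 1) = (q0, 0, R) → 0[q0]001
Step 2: δ(q0, 0) = (q0, 1, R) → 01[q0]01
Step 3: δ(q0, 0) = (q0, 1, R) → 011[q0]1
Step 4: δ(q0, 1) = (q0, 0, R) → 0110[q0]□
Step 5: δ(q0, □) = (q1, □, L) → 011[q1]0□

After 5 steps, the tape (ignoring leading/trailing blanks) is: 0110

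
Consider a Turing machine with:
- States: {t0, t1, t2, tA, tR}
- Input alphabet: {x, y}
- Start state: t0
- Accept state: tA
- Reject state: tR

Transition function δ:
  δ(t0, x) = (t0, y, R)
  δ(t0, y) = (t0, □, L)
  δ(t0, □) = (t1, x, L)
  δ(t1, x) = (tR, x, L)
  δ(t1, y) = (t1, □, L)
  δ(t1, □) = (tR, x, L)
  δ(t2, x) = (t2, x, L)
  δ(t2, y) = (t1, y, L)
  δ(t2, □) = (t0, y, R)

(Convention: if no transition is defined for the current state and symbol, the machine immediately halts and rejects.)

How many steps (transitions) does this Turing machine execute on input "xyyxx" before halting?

Execution trace:
Initial: [t0]xyyxx
Step 1: δ(t0, x) = (t0, y, R) → y[t0]yyxx
Step 2: δ(t0, y) = (t0, □, L) → [t0]y□yxx
Step 3: δ(t0, y) = (t0, □, L) → [t0]□□□yxx
Step 4: δ(t0, □) = (t1, x, L) → [t1]□x□□yxx
Step 5: δ(t1, □) = (tR, x, L) → [tR]□xx□□yxx

The machine reaches the reject state tR and halts.

The machine executed 5 steps before halting.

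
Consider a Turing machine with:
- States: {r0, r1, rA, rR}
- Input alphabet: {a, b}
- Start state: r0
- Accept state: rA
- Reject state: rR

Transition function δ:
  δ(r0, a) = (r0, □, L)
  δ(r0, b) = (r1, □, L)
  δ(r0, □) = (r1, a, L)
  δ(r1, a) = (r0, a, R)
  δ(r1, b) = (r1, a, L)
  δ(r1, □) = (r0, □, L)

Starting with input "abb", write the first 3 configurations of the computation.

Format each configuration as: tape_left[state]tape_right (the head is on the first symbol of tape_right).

Transitions applied:
Step 1: δ(r0, a) = (r0, □, L)
Step 2: δ(r0, □) = (r1, a, L)

The first 3 configurations are:
[r0]abb ⊢ [r0]□□bb ⊢ [r1]□a□bb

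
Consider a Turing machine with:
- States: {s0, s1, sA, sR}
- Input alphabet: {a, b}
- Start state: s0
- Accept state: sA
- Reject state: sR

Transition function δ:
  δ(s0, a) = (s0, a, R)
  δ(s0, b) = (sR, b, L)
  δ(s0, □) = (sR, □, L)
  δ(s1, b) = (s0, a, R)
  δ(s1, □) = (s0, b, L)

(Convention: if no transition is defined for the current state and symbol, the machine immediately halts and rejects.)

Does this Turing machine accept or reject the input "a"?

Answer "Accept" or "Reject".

Execution trace:
Initial: [s0]a
Step 1: δ(s0, a) = (s0, a, R) → a[s0]□
Step 2: δ(s0, □) = (sR, □, L) → [sR]a□

The machine reaches the reject state sR and halts.

Answer: Reject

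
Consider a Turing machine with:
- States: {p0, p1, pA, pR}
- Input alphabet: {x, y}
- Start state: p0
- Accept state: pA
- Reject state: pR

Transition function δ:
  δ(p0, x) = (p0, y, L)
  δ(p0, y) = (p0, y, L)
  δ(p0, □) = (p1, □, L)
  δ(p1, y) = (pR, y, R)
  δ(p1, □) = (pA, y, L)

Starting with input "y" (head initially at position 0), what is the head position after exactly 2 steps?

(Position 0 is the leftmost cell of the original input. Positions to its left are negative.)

Execution trace (head position shown):
Step 0: [p0]y  (head at position 0)
Step 1: move left → [p0]□y  (head at position -1)
Step 2: move left → [p1]□□y  (head at position -2)

After 2 steps, the head is at position -2.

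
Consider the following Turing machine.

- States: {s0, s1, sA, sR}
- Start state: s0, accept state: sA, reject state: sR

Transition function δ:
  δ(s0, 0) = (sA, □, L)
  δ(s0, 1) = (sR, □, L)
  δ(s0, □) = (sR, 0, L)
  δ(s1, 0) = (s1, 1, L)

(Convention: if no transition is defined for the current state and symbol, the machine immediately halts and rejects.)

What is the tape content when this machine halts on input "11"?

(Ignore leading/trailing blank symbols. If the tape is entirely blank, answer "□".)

Execution trace:
Initial: [s0]11
Step 1: δ(s0, 1) = (sR, □, L) → [sR]□□1

The machine reaches the reject state sR and halts.

Final tape (ignoring leading/trailing blanks): 1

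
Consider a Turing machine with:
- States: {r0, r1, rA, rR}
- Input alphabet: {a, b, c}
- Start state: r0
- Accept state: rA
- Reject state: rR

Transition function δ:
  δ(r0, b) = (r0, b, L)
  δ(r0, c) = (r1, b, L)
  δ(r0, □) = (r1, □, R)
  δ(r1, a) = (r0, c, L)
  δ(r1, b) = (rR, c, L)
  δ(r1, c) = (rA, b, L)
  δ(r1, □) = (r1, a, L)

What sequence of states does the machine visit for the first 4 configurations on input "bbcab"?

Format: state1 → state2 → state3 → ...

Execution trace:
Initial: [r0]bbcab
Step 1: δ(r0, b) = (r0, b, L) → [r0]□bbcab
Step 2: δ(r0, □) = (r1, □, R) → □[r1]bbcab
Step 3: δ(r1, b) = (rR, c, L) → [rR]□cbcab

The machine reaches the reject state rR and halts.

State sequence: r0 → r0 → r1 → rR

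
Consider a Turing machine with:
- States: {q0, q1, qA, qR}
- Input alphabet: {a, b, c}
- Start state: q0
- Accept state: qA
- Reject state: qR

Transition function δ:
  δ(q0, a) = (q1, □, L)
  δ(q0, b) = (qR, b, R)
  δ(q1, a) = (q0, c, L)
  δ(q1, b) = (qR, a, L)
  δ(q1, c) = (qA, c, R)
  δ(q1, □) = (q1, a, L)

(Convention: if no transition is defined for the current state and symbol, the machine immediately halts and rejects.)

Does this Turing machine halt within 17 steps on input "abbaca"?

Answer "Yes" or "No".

Execution trace:
Initial: [q0]abbaca
Step 1: δ(q0, a) = (q1, □, L) → [q1]□□bbaca
Step 2: δ(q1, □) = (q1, a, L) → [q1]□a□bbaca
Step 3: δ(q1, □) = (q1, a, L) → [q1]□aa□bbaca
Step 4: δ(q1, □) = (q1, a, L) → [q1]□aaa□bbaca
Step 5: δ(q1, □) = (q1, a, L) → [q1]□aaaa□bbaca
Step 6: δ(q1, □) = (q1, a, L) → [q1]□aaaaa□bbaca
Step 7: δ(q1, □) = (q1, a, L) → [q1]□aaaaaa□bbaca
Step 8: δ(q1, □) = (q1, a, L) → [q1]□aaaaaaa□bbaca
Step 9: δ(q1, □) = (q1, a, L) → [q1]□aaaaaaaa□bbaca
Step 10: δ(q1, □) = (q1, a, L) → [q1]□aaaaaaaaa□bbaca
Step 11: δ(q1, □) = (q1, a, L) → [q1]□aaaaaaaaaa□bbaca
Step 12: δ(q1, □) = (q1, a, L) → [q1]□aaaaaaaaaaa□bbaca
Step 13: δ(q1, □) = (q1, a, L) → [q1]□aaaaaaaaaaaa□bbaca
Step 14: δ(q1, □) = (q1, a, L) → [q1]□aaaaaaaaaaaaa□bbaca
Step 15: δ(q1, □) = (q1, a, L) → [q1]□aaaaaaaaaaaaaa□bbaca
Step 16: δ(q1, □) = (q1, a, L) → [q1]□aaaaaaaaaaaaaaa□bbaca
Step 17: δ(q1, □) = (q1, a, L) → [q1]□aaaaaaaaaaaaaaaa□bbaca

The machine has not reached a halting state after 17 steps.
The machine did not halt within the 17-step bound.

Answer: No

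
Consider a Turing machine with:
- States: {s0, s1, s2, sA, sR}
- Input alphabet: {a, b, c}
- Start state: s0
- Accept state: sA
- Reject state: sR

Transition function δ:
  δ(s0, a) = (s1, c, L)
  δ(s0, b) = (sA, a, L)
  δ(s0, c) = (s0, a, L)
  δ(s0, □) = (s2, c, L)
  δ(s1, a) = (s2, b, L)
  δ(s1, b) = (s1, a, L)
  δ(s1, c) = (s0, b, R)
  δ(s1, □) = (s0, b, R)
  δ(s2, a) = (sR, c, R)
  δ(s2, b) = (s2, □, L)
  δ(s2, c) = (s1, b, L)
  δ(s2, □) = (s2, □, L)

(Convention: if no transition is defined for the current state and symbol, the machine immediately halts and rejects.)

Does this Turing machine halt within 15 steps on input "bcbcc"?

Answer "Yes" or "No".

Execution trace:
Initial: [s0]bcbcc
Step 1: δ(s0, b) = (sA, a, L) → [sA]□acbcc

The machine reaches the accept state sA and halts.
The machine halted after 1 step (within the 15-step bound).

Answer: Yes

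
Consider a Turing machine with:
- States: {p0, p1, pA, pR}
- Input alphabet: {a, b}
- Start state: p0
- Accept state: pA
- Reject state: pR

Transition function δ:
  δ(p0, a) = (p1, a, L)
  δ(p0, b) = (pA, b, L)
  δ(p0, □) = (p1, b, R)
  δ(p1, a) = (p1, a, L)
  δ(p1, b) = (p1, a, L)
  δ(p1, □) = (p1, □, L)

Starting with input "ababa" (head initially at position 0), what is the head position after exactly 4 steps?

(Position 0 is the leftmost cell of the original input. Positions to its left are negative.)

Execution trace (head position shown):
Step 0: [p0]ababa  (head at position 0)
Step 1: move left → [p1]□ababa  (head at position -1)
Step 2: move left → [p1]□□ababa  (head at position -2)
Step 3: move left → [p1]□□□ababa  (head at position -3)
Step 4: move left → [p1]□□□□ababa  (head at position -4)

After 4 steps, the head is at position -4.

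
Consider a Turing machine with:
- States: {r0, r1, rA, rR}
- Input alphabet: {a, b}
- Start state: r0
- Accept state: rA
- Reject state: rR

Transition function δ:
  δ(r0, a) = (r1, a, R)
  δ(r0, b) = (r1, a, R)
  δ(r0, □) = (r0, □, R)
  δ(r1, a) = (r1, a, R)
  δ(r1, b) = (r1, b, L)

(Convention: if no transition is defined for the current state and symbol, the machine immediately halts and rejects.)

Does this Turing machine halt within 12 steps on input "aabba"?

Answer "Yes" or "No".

Execution trace:
Initial: [r0]aabba
Step 1: δ(r0, a) = (r1, a, R) → a[r1]abba
Step 2: δ(r1, a) = (r1, a, R) → aa[r1]bba
Step 3: δ(r1, b) = (r1, b, L) → a[r1]abba
Step 4: δ(r1, a) = (r1, a, R) → aa[r1]bba
Step 5: δ(r1, b) = (r1, b, L) → a[r1]abba
Step 6: δ(r1, a) = (r1, a, R) → aa[r1]bba
Step 7: δ(r1, b) = (r1, b, L) → a[r1]abba
Step 8: δ(r1, a) = (r1, a, R) → aa[r1]bba
Step 9: δ(r1, b) = (r1, b, L) → a[r1]abba
Step 10: δ(r1, a) = (r1, a, R) → aa[r1]bba
Step 11: δ(r1, b) = (r1, b, L) → a[r1]abba
Step 12: δ(r1, a) = (r1, a, R) → aa[r1]bba

The machine has not reached a halting state after 12 steps.
The machine did not halt within the 12-step bound.

Answer: No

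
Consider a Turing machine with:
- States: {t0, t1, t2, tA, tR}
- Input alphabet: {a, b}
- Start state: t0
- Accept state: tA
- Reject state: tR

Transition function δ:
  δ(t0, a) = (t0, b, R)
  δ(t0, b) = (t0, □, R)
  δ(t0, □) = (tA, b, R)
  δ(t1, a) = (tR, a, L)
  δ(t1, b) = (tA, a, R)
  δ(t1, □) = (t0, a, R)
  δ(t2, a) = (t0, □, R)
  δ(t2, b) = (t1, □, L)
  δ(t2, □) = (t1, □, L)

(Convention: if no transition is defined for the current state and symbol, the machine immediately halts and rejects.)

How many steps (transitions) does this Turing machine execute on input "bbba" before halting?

Execution trace:
Initial: [t0]bbba
Step 1: δ(t0, b) = (t0, □, R) → □[t0]bba
Step 2: δ(t0, b) = (t0, □, R) → □□[t0]ba
Step 3: δ(t0, b) = (t0, □, R) → □□□[t0]a
Step 4: δ(t0, a) = (t0, b, R) → □□□b[t0]□
Step 5: δ(t0, □) = (tA, b, R) → □□□bb[tA]□

The machine reaches the accept state tA and halts.

The machine executed 5 steps before halting.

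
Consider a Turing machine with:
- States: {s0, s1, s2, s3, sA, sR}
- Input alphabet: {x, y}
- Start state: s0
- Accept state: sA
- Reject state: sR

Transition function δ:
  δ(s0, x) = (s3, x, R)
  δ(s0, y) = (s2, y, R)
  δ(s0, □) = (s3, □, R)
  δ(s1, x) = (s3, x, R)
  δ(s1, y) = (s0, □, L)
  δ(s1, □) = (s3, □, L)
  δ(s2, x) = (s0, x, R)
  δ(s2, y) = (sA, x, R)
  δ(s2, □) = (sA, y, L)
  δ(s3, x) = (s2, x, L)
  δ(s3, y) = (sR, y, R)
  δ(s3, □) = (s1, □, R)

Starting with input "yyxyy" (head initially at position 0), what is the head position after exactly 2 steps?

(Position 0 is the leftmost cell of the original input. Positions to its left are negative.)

Execution trace (head position shown):
Step 0: [s0]yyxyy  (head at position 0)
Step 1: move right → y[s2]yxyy  (head at position 1)
Step 2: move right → yx[sA]xyy  (head at position 2)

After 2 steps, the head is at position 2.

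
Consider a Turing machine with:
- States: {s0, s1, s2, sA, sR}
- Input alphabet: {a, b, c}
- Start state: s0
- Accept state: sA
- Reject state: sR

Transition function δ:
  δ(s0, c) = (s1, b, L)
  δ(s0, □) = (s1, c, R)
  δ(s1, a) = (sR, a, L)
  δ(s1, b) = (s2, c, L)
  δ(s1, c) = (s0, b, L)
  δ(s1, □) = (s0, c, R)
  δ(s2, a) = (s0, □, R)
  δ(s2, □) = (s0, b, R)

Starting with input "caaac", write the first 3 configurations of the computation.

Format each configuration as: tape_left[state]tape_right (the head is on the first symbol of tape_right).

Transitions applied:
Step 1: δ(s0, c) = (s1, b, L)
Step 2: δ(s1, □) = (s0, c, R)

The first 3 configurations are:
[s0]caaac ⊢ [s1]□baaac ⊢ c[s0]baaac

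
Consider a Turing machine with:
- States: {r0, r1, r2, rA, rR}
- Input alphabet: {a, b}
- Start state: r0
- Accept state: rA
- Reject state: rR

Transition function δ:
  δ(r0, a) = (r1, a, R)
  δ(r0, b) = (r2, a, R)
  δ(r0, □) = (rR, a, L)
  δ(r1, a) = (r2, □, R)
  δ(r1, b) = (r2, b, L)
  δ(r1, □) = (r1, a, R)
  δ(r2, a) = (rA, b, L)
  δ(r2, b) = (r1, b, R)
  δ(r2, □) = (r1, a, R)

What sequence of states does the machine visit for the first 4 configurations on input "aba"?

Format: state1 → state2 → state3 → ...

Execution trace:
Initial: [r0]aba
Step 1: δ(r0, a) = (r1, a, R) → a[r1]ba
Step 2: δ(r1, b) = (r2, b, L) → [r2]aba
Step 3: δ(r2, a) = (rA, b, L) → [rA]□bba

The machine reaches the accept state rA and halts.

State sequence: r0 → r1 → r2 → rA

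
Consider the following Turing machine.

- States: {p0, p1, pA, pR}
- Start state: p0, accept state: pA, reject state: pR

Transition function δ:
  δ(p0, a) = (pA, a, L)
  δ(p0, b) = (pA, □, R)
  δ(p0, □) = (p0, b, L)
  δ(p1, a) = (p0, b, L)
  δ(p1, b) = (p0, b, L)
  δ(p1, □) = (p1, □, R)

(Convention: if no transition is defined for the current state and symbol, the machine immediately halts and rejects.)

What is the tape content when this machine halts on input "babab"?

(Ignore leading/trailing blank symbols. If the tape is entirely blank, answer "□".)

Execution trace:
Initial: [p0]babab
Step 1: δ(p0, b) = (pA, □, R) → □[pA]abab

The machine reaches the accept state pA and halts.

Final tape (ignoring leading/trailing blanks): abab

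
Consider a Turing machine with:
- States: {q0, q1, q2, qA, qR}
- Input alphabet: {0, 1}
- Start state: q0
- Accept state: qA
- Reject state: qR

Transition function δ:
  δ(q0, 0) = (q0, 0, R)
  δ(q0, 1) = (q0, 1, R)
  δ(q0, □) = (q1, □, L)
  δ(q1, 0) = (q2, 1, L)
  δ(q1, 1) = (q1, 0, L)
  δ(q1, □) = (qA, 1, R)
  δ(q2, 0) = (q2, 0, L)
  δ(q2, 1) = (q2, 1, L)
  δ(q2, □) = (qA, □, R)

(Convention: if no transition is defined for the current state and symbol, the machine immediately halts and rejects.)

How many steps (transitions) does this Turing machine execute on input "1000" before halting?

Execution trace:
Initial: [q0]1000
Step 1: δ(q0, 1) = (q0, 1, R) → 1[q0]000
Step 2: δ(q0, 0) = (q0, 0, R) → 10[q0]00
Step 3: δ(q0, 0) = (q0, 0, R) → 100[q0]0
Step 4: δ(q0, 0) = (q0, 0, R) → 1000[q0]□
Step 5: δ(q0, □) = (q1, □, L) → 100[q1]0□
Step 6: δ(q1, 0) = (q2, 1, L) → 10[q2]01□
Step 7: δ(q2, 0) = (q2, 0, L) → 1[q2]001□
Step 8: δ(q2, 0) = (q2, 0, L) → [q2]1001□
Step 9: δ(q2, 1) = (q2, 1, L) → [q2]□1001□
Step 10: δ(q2, □) = (qA, □, R) → □[qA]1001□

The machine reaches the accept state qA and halts.

The machine executed 10 steps before halting.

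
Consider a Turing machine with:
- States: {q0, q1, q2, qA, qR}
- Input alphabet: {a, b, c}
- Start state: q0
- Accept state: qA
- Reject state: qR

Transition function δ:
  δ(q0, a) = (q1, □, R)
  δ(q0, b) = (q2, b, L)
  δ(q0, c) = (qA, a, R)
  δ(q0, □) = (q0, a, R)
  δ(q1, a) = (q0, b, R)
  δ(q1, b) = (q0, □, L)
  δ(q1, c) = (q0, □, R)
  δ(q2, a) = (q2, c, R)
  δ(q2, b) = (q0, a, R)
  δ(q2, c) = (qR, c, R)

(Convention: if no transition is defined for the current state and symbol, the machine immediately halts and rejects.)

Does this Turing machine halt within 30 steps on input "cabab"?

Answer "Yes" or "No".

Execution trace:
Initial: [q0]cabab
Step 1: δ(q0, c) = (qA, a, R) → a[qA]abab

The machine reaches the accept state qA and halts.
The machine halted after 1 step (within the 30-step bound).

Answer: Yes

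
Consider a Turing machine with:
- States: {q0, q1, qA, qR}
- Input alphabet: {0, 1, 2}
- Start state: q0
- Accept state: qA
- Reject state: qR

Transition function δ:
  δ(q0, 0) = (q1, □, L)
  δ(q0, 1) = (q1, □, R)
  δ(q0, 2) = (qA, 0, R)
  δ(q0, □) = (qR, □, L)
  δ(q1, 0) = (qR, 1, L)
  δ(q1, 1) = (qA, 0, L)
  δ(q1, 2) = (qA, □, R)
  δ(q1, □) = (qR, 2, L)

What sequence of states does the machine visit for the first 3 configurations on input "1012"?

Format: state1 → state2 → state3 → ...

Execution trace:
Initial: [q0]1012
Step 1: δ(q0, 1) = (q1, □, R) → □[q1]012
Step 2: δ(q1, 0) = (qR, 1, L) → [qR]□112

The machine reaches the reject state qR and halts.

State sequence: q0 → q1 → qR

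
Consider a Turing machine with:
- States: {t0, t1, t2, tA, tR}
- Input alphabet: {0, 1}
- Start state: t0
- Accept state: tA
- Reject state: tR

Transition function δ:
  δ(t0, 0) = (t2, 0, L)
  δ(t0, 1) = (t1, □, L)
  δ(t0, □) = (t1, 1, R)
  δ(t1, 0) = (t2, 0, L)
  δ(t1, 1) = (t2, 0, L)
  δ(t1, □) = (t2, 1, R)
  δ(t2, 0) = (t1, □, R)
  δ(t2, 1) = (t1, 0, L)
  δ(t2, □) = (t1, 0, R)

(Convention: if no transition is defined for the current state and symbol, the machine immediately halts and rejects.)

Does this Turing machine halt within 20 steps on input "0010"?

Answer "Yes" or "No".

Execution trace:
Initial: [t0]0010
Step 1: δ(t0, 0) = (t2, 0, L) → [t2]□0010
Step 2: δ(t2, □) = (t1, 0, R) → 0[t1]0010
Step 3: δ(t1, 0) = (t2, 0, L) → [t2]00010
Step 4: δ(t2, 0) = (t1, □, R) → □[t1]0010
Step 5: δ(t1, 0) = (t2, 0, L) → [t2]□0010
Step 6: δ(t2, □) = (t1, 0, R) → 0[t1]0010
Step 7: δ(t1, 0) = (t2, 0, L) → [t2]00010
Step 8: δ(t2, 0) = (t1, □, R) → □[t1]0010
Step 9: δ(t1, 0) = (t2, 0, L) → [t2]□0010
Step 10: δ(t2, □) = (t1, 0, R) → 0[t1]0010
Step 11: δ(t1, 0) = (t2, 0, L) → [t2]00010
Step 12: δ(t2, 0) = (t1, □, R) → □[t1]0010
Step 13: δ(t1, 0) = (t2, 0, L) → [t2]□0010
Step 14: δ(t2, □) = (t1, 0, R) → 0[t1]0010
Step 15: δ(t1, 0) = (t2, 0, L) → [t2]00010
Step 16: δ(t2, 0) = (t1, □, R) → □[t1]0010
Step 17: δ(t1, 0) = (t2, 0, L) → [t2]□0010
Step 18: δ(t2, □) = (t1, 0, R) → 0[t1]0010
Step 19: δ(t1, 0) = (t2, 0, L) → [t2]00010
Step 20: δ(t2, 0) = (t1, □, R) → □[t1]0010

The machine has not reached a halting state after 20 steps.
The machine did not halt within the 20-step bound.

Answer: No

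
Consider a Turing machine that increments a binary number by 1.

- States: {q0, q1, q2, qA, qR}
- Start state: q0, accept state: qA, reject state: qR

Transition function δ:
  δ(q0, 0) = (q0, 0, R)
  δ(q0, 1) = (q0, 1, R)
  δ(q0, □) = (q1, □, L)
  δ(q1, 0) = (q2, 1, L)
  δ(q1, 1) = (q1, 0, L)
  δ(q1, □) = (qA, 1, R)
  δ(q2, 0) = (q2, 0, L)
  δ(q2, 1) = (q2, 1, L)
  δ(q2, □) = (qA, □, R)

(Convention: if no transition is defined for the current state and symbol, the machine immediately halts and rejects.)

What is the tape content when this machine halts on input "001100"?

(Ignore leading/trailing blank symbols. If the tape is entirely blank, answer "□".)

Execution trace:
Initial: [q0]001100
Step 1: δ(q0, 0) = (q0, 0, R) → 0[q0]01100
Step 2: δ(q0, 0) = (q0, 0, R) → 00[q0]1100
Step 3: δ(q0, 1) = (q0, 1, R) → 001[q0]100
Step 4: δ(q0, 1) = (q0, 1, R) → 0011[q0]00
Step 5: δ(q0, 0) = (q0, 0, R) → 00110[q0]0
Step 6: δ(q0, 0) = (q0, 0, R) → 001100[q0]□
Step 7: δ(q0, □) = (q1, □, L) → 00110[q1]0□
Step 8: δ(q1, 0) = (q2, 1, L) → 0011[q2]01□
Step 9: δ(q2, 0) = (q2, 0, L) → 001[q2]101□
Step 10: δ(q2, 1) = (q2, 1, L) → 00[q2]1101□
Step 11: δ(q2, 1) = (q2, 1, L) → 0[q2]01101□
Step 12: δ(q2, 0) = (q2, 0, L) → [q2]001101□
Step 13: δ(q2, 0) = (q2, 0, L) → [q2]□001101□
Step 14: δ(q2, □) = (qA, □, R) → □[qA]001101□

The machine reaches the accept state qA and halts.

Final tape (ignoring leading/trailing blanks): 001101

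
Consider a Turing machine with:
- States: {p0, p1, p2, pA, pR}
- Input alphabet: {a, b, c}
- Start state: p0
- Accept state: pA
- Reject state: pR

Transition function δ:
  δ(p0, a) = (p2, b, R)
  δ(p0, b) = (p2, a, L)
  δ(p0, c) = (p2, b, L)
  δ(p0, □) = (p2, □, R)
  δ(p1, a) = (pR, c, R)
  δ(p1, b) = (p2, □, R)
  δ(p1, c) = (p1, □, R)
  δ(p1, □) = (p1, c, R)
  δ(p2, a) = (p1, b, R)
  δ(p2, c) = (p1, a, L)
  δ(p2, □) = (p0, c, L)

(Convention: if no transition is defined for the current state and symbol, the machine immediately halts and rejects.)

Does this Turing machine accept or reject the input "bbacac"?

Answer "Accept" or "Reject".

Execution trace:
Initial: [p0]bbacac
Step 1: δ(p0, b) = (p2, a, L) → [p2]□abacac
Step 2: δ(p2, □) = (p0, c, L) → [p0]□cabacac
Step 3: δ(p0, □) = (p2, □, R) → □[p2]cabacac
Step 4: δ(p2, c) = (p1, a, L) → [p1]□aabacac
Step 5: δ(p1, □) = (p1, c, R) → c[p1]aabacac
Step 6: δ(p1, a) = (pR, c, R) → cc[pR]abacac

The machine reaches the reject state pR and halts.

Answer: Reject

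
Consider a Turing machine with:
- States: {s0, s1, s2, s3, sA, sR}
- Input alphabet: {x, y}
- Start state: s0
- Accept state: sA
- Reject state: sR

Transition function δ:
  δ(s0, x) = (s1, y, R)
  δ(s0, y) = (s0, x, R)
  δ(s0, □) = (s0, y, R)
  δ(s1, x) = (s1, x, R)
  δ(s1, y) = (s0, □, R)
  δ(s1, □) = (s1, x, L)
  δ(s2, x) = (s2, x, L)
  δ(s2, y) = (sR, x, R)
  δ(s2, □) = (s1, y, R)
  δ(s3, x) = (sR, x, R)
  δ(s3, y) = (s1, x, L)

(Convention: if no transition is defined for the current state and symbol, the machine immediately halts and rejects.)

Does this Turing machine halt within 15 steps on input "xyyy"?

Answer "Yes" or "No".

Execution trace:
Initial: [s0]xyyy
Step 1: δ(s0, x) = (s1, y, R) → y[s1]yyy
Step 2: δ(s1, y) = (s0, □, R) → y□[s0]yy
Step 3: δ(s0, y) = (s0, x, R) → y□x[s0]y
Step 4: δ(s0, y) = (s0, x, R) → y□xx[s0]□
Step 5: δ(s0, □) = (s0, y, R) → y□xxy[s0]□
Step 6: δ(s0, □) = (s0, y, R) → y□xxyy[s0]□
Step 7: δ(s0, □) = (s0, y, R) → y□xxyyy[s0]□
Step 8: δ(s0, □) = (s0, y, R) → y□xxyyyy[s0]□
Step 9: δ(s0, □) = (s0, y, R) → y□xxyyyyy[s0]□
Step 10: δ(s0, □) = (s0, y, R) → y□xxyyyyyy[s0]□
Step 11: δ(s0, □) = (s0, y, R) → y□xxyyyyyyy[s0]□
Step 12: δ(s0, □) = (s0, y, R) → y□xxyyyyyyyy[s0]□
Step 13: δ(s0, □) = (s0, y, R) → y□xxyyyyyyyyy[s0]□
Step 14: δ(s0, □) = (s0, y, R) → y□xxyyyyyyyyyy[s0]□
Step 15: δ(s0, □) = (s0, y, R) → y□xxyyyyyyyyyyy[s0]□

The machine has not reached a halting state after 15 steps.
The machine did not halt within the 15-step bound.

Answer: No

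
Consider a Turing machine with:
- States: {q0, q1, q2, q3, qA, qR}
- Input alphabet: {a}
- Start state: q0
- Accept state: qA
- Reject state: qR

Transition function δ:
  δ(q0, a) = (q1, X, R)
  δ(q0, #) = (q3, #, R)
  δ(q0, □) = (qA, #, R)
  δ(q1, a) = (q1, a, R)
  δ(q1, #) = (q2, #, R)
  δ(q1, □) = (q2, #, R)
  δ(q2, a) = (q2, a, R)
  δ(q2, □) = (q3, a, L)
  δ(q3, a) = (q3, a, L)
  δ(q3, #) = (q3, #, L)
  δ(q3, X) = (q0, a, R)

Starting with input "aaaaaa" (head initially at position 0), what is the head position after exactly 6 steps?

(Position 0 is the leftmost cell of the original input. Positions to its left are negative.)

Execution trace (head position shown):
Step 0: [q0]aaaaaa  (head at position 0)
Step 1: move right → X[q1]aaaaa  (head at position 1)
Step 2: move right → Xa[q1]aaaa  (head at position 2)
Step 3: move right → Xaa[q1]aaa  (head at position 3)
Step 4: move right → Xaaa[q1]aa  (head at position 4)
Step 5: move right → Xaaaa[q1]a  (head at position 5)
Step 6: move right → Xaaaaa[q1]□  (head at position 6)

After 6 steps, the head is at position 6.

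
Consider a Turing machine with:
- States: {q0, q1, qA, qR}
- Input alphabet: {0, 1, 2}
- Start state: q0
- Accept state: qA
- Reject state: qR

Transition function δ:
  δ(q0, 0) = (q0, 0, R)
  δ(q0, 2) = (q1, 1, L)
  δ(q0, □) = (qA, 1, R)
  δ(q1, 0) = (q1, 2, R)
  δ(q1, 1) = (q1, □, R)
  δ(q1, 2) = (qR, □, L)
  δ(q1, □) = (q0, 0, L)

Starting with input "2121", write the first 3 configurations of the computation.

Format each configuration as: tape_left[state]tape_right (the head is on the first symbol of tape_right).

Transitions applied:
Step 1: δ(q0, 2) = (q1, 1, L)
Step 2: δ(q1, □) = (q0, 0, L)

The first 3 configurations are:
[q0]2121 ⊢ [q1]□1121 ⊢ [q0]□01121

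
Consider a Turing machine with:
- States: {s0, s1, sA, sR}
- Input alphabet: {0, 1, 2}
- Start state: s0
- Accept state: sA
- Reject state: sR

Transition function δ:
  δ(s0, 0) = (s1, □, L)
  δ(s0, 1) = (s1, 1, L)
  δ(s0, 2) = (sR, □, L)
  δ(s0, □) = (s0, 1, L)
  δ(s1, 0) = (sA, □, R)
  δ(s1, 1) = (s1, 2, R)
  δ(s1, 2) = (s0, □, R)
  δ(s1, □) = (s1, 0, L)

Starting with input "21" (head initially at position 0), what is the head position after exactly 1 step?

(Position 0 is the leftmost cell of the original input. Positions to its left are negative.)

Execution trace (head position shown):
Step 0: [s0]21  (head at position 0)
Step 1: move left → [sR]□□1  (head at position -1)

After 1 step, the head is at position -1.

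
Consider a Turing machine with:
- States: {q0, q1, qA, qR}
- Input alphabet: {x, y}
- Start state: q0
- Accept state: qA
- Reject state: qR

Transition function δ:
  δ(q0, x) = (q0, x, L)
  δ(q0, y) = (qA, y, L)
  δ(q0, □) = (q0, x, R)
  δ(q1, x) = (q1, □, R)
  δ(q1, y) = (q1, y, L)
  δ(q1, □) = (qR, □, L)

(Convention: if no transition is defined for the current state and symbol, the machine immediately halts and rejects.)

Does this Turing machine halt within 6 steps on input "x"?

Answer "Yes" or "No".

Execution trace:
Initial: [q0]x
Step 1: δ(q0, x) = (q0, x, L) → [q0]□x
Step 2: δ(q0, □) = (q0, x, R) → x[q0]x
Step 3: δ(q0, x) = (q0, x, L) → [q0]xx
Step 4: δ(q0, x) = (q0, x, L) → [q0]□xx
Step 5: δ(q0, □) = (q0, x, R) → x[q0]xx
Step 6: δ(q0, x) = (q0, x, L) → [q0]xxx

The machine has not reached a halting state after 6 steps.
The machine did not halt within the 6-step bound.

Answer: No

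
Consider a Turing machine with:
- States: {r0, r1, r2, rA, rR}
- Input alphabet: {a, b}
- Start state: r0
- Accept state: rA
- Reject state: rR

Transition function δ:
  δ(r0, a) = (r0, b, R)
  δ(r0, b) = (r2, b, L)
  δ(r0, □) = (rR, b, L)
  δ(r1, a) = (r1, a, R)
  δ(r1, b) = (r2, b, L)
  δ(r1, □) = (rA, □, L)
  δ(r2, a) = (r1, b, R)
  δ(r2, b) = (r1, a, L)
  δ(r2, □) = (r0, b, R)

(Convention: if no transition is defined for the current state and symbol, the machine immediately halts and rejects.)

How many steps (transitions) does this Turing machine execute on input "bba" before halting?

Execution trace:
Initial: [r0]bba
Step 1: δ(r0, b) = (r2, b, L) → [r2]□bba
Step 2: δ(r2, □) = (r0, b, R) → b[r0]bba
Step 3: δ(r0, b) = (r2, b, L) → [r2]bbba
Step 4: δ(r2, b) = (r1, a, L) → [r1]□abba
Step 5: δ(r1, □) = (rA, □, L) → [rA]□□abba

The machine reaches the accept state rA and halts.

The machine executed 5 steps before halting.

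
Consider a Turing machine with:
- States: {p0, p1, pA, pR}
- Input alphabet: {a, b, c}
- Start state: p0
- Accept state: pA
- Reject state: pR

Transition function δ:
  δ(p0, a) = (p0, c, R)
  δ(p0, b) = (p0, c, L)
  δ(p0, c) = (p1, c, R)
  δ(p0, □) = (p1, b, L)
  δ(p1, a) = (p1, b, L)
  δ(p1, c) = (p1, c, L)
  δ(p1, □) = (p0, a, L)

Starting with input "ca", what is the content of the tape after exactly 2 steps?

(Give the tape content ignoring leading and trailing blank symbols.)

Execution trace:
Initial: [p0]ca
Step 1: δ(p0, c) = (p1, c, R) → c[p1]a
Step 2: δ(p1, a) = (p1, b, L) → [p1]cb

After 2 steps, the tape (ignoring leading/trailing blanks) is: cb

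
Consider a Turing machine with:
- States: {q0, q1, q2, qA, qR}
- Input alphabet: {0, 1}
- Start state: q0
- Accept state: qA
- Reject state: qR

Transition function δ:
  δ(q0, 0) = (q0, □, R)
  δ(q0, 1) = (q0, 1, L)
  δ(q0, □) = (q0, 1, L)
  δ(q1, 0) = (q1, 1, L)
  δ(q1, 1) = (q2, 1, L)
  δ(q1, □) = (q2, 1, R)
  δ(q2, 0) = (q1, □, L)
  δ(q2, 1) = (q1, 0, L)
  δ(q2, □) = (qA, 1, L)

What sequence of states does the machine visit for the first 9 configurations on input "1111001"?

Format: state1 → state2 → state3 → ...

Execution trace:
Initial: [q0]1111001
Step 1: δ(q0, 1) = (q0, 1, L) → [q0]□1111001
Step 2: δ(q0, □) = (q0, 1, L) → [q0]□11111001
Step 3: δ(q0, □) = (q0, 1, L) → [q0]□111111001
Step 4: δ(q0, □) = (q0, 1, L) → [q0]□1111111001
Step 5: δ(q0, □) = (q0, 1, L) → [q0]□11111111001
Step 6: δ(q0, □) = (q0, 1, L) → [q0]□111111111001
Step 7: δ(q0, □) = (q0, 1, L) → [q0]□1111111111001
Step 8: δ(q0, □) = (q0, 1, L) → [q0]□11111111111001

State sequence: q0 → q0 → q0 → q0 → q0 → q0 → q0 → q0 → q0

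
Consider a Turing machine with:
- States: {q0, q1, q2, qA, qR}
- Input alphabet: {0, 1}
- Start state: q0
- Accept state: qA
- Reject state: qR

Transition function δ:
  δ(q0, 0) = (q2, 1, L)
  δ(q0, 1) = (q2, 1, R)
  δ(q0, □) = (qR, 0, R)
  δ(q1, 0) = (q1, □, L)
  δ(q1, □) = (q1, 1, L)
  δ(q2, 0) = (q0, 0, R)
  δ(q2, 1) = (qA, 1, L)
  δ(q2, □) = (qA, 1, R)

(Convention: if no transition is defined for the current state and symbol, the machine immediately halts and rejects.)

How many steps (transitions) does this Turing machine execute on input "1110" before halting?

Execution trace:
Initial: [q0]1110
Step 1: δ(q0, 1) = (q2, 1, R) → 1[q2]110
Step 2: δ(q2, 1) = (qA, 1, L) → [qA]1110

The machine reaches the accept state qA and halts.

The machine executed 2 steps before halting.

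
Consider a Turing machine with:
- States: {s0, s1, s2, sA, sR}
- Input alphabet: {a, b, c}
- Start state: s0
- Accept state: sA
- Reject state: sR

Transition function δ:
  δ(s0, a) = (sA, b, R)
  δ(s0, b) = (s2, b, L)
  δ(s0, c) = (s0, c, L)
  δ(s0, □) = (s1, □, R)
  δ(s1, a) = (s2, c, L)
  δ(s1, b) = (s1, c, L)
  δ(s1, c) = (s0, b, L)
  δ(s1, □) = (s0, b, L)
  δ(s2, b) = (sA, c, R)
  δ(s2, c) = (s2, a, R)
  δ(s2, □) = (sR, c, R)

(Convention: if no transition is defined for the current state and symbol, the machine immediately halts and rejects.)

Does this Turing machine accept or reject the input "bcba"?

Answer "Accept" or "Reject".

Execution trace:
Initial: [s0]bcba
Step 1: δ(s0, b) = (s2, b, L) → [s2]□bcba
Step 2: δ(s2, □) = (sR, c, R) → c[sR]bcba

The machine reaches the reject state sR and halts.

Answer: Reject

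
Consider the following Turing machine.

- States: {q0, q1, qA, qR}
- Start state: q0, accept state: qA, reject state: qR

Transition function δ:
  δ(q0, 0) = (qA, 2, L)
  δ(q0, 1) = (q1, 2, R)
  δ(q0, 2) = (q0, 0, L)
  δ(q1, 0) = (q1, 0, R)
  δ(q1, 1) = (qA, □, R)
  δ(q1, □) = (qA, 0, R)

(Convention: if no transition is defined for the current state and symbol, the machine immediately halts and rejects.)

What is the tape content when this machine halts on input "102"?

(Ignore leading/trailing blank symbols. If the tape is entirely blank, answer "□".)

Execution trace:
Initial: [q0]102
Step 1: δ(q0, 1) = (q1, 2, R) → 2[q1]02
Step 2: δ(q1, 0) = (q1, 0, R) → 20[q1]2

No transition is defined for δ(q1, 2). By convention the machine halts and rejects.

Final tape (ignoring leading/trailing blanks): 202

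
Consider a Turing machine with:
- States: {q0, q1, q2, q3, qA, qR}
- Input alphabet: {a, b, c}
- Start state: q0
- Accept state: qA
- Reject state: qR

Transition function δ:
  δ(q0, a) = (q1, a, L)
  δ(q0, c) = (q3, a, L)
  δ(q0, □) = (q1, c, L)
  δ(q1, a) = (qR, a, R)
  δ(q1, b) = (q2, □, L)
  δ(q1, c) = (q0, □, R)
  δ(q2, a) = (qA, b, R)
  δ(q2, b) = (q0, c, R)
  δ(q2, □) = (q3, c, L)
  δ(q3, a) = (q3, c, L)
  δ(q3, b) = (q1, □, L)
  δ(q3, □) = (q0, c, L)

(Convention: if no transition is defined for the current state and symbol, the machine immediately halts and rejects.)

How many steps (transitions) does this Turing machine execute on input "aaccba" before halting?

Execution trace:
Initial: [q0]aaccba
Step 1: δ(q0, a) = (q1, a, L) → [q1]□aaccba

No transition is defined for δ(q1, □). By convention the machine halts and rejects.

The machine executed 1 step before halting.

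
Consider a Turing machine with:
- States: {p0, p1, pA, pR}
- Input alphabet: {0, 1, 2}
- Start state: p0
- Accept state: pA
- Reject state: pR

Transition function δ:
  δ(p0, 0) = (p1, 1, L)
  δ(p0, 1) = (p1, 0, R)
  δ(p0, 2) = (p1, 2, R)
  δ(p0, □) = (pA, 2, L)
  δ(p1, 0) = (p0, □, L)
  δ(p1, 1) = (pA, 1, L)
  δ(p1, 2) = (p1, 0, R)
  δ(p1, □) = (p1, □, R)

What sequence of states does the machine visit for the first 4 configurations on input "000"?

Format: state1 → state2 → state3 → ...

Execution trace:
Initial: [p0]000
Step 1: δ(p0, 0) = (p1, 1, L) → [p1]□100
Step 2: δ(p1, □) = (p1, □, R) → □[p1]100
Step 3: δ(p1, 1) = (pA, 1, L) → [pA]□100

The machine reaches the accept state pA and halts.

State sequence: p0 → p1 → p1 → pA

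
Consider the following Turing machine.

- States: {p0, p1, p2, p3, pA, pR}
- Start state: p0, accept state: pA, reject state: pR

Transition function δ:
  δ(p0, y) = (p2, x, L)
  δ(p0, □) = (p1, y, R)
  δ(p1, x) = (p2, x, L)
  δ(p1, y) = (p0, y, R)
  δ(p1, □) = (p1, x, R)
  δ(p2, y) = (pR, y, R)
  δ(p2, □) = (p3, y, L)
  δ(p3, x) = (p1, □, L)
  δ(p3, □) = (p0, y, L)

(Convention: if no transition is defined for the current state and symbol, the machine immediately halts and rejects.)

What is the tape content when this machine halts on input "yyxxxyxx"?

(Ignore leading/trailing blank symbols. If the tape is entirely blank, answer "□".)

Execution trace:
Initial: [p0]yyxxxyxx
Step 1: δ(p0, y) = (p2, x, L) → [p2]□xyxxxyxx
Step 2: δ(p2, □) = (p3, y, L) → [p3]□yxyxxxyxx
Step 3: δ(p3, □) = (p0, y, L) → [p0]□yyxyxxxyxx
Step 4: δ(p0, □) = (p1, y, R) → y[p1]yyxyxxxyxx
Step 5: δ(p1, y) = (p0, y, R) → yy[p0]yxyxxxyxx
Step 6: δ(p0, y) = (p2, x, L) → y[p2]yxxyxxxyxx
Step 7: δ(p2, y) = (pR, y, R) → yy[pR]xxyxxxyxx

The machine reaches the reject state pR and halts.

Final tape (ignoring leading/trailing blanks): yyxxyxxxyxx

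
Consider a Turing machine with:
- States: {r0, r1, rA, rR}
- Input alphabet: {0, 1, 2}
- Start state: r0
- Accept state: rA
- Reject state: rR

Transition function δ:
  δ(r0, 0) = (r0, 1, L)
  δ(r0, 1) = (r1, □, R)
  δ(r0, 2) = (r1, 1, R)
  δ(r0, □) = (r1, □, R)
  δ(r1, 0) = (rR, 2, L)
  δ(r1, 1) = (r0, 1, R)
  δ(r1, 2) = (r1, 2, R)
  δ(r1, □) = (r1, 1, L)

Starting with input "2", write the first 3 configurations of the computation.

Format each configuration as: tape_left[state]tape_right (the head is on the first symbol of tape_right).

Transitions applied:
Step 1: δ(r0, 2) = (r1, 1, R)
Step 2: δ(r1, □) = (r1, 1, L)

The first 3 configurations are:
[r0]2 ⊢ 1[r1]□ ⊢ [r1]11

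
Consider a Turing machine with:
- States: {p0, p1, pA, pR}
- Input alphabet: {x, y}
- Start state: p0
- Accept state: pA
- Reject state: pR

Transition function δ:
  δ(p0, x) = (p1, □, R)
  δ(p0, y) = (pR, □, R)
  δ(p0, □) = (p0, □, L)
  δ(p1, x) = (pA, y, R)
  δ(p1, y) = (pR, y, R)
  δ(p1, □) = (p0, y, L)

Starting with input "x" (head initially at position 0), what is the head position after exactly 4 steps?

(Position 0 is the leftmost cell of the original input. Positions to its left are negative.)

Execution trace (head position shown):
Step 0: [p0]x  (head at position 0)
Step 1: move right → □[p1]□  (head at position 1)
Step 2: move left → [p0]□y  (head at position 0)
Step 3: move left → [p0]□□y  (head at position -1)
Step 4: move left → [p0]□□□y  (head at position -2)

After 4 steps, the head is at position -2.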